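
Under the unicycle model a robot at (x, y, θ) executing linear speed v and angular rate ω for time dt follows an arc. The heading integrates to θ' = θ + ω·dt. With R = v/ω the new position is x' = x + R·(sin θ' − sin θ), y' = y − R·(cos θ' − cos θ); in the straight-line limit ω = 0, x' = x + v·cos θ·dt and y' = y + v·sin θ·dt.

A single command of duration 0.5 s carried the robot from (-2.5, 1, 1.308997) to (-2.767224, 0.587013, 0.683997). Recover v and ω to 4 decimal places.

Δθ = 0.683997 − 1.308997 = -0.625000
ω = Δθ/dt = -0.625000/0.5 = -1.2500
R = −Δy/(cos θ' − cos θ) = 0.8000
v = R·ω = 0.8000·-1.2500 = -1.0000

v = -1.0000, ω = -1.2500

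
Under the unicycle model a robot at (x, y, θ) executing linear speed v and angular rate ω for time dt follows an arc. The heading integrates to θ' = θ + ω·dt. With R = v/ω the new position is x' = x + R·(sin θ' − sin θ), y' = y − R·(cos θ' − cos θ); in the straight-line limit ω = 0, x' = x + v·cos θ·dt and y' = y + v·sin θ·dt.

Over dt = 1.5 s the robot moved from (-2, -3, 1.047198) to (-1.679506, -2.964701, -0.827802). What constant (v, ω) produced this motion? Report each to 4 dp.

v = 0.2500, ω = -1.2500

Δθ = -0.827802 − 1.047198 = -1.875000
ω = Δθ/dt = -1.875000/1.5 = -1.2500
R = Δx/(sin θ' − sin θ) = -0.2000
v = R·ω = -0.2000·-1.2500 = 0.2500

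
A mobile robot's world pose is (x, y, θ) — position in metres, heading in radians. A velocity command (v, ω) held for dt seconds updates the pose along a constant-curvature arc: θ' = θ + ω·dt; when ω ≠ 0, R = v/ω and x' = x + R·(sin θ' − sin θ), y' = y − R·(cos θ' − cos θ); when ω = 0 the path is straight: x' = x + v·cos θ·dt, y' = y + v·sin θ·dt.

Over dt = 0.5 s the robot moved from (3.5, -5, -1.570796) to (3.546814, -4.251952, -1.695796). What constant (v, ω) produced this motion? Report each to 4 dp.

Δθ = -1.695796 − -1.570796 = -0.125000
ω = Δθ/dt = -0.125000/0.5 = -0.2500
R = −Δy/(cos θ' − cos θ) = 6.0000
v = R·ω = 6.0000·-0.2500 = -1.5000

v = -1.5000, ω = -0.2500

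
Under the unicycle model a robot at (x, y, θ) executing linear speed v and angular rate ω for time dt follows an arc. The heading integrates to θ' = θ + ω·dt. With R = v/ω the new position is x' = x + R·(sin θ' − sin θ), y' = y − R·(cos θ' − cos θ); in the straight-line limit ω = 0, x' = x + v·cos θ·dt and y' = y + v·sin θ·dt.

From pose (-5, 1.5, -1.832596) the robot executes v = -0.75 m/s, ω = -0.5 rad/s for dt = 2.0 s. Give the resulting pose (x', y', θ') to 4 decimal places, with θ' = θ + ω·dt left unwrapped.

(-4.0073, 2.5407, -2.8326)

θ' = -1.8326 + -0.5·2.0 = -2.8326
R = v/ω = -0.75/-0.5 = 1.5000
x' = -5 + 1.5000·(sin -2.8326 − sin -1.8326) = -4.0073
y' = 1.5 − 1.5000·(cos -2.8326 − cos -1.8326) = 2.5407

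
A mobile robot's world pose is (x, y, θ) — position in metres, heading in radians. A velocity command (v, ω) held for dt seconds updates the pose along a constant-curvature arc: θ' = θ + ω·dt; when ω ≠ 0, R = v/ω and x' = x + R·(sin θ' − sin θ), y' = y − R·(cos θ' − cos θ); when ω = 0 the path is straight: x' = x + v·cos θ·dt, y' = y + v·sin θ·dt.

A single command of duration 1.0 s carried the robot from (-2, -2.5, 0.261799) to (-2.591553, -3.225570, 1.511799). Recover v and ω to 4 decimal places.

Δθ = 1.511799 − 0.261799 = 1.250000
ω = Δθ/dt = 1.250000/1.0 = 1.2500
R = −Δy/(cos θ' − cos θ) = -0.8000
v = R·ω = -0.8000·1.2500 = -1.0000

v = -1.0000, ω = 1.2500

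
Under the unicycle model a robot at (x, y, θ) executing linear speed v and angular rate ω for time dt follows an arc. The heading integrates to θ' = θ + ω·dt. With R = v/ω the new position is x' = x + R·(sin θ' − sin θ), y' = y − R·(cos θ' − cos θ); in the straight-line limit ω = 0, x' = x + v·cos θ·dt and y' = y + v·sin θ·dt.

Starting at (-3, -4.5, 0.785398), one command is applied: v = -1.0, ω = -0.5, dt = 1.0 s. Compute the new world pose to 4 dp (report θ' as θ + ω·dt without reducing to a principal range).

(-3.8511, -5.0049, 0.2854)

θ' = 0.7854 + -0.5·1.0 = 0.2854
R = v/ω = -1.0/-0.5 = 2.0000
x' = -3 + 2.0000·(sin 0.2854 − sin 0.7854) = -3.8511
y' = -4.5 − 2.0000·(cos 0.2854 − cos 0.7854) = -5.0049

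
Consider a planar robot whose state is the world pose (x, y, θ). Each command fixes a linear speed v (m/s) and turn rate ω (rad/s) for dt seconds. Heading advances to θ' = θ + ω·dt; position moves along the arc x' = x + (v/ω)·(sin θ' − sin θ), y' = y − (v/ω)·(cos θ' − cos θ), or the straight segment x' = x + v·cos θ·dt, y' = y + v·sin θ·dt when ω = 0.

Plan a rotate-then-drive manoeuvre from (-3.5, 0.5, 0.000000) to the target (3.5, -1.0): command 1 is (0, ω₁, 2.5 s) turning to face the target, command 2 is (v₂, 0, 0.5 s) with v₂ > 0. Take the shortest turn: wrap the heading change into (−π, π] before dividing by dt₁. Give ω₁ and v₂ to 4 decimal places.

ω₁ = -0.0844, v₂ = 14.3178

heading to target = atan2(-1−0.5, 3.5−-3.5) = -0.2111
Δθ = wrap(-0.2111 − 0.0000) = -0.2111; ω₁ = Δθ/dt₁ = -0.0844
distance = √((3.5−-3.5)² + (-1−0.5)²) = 7.1589; v₂ = distance/dt₂ = 14.3178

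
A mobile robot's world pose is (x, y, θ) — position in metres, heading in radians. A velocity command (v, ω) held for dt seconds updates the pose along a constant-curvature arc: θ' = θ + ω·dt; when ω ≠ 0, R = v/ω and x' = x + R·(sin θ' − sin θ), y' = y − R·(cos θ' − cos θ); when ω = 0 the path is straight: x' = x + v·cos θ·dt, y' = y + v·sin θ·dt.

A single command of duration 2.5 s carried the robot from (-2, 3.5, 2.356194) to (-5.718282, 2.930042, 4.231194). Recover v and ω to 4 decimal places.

Δθ = 4.231194 − 2.356194 = 1.875000
ω = Δθ/dt = 1.875000/2.5 = 0.7500
R = Δx/(sin θ' − sin θ) = 2.3333
v = R·ω = 2.3333·0.7500 = 1.7500

v = 1.7500, ω = 0.7500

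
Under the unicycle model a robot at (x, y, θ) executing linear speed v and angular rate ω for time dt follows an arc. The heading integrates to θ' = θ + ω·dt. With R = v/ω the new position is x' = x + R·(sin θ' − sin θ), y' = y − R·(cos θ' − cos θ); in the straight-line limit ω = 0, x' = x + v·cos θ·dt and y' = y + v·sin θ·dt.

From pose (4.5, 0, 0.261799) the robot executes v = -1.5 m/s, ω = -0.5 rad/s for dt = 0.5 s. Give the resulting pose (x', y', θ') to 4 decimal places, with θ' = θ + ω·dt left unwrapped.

θ' = 0.2618 + -0.5·0.5 = 0.0118
R = v/ω = -1.5/-0.5 = 3.0000
x' = 4.5 + 3.0000·(sin 0.0118 − sin 0.2618) = 3.7589
y' = 0 − 3.0000·(cos 0.0118 − cos 0.2618) = -0.1020

(3.7589, -0.1020, 0.0118)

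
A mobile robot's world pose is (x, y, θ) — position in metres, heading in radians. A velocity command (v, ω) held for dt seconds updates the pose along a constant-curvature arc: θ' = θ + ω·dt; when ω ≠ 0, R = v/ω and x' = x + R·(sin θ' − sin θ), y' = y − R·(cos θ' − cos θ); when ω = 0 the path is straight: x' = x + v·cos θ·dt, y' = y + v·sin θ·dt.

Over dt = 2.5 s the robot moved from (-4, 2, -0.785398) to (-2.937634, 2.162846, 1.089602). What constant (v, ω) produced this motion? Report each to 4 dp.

Δθ = 1.089602 − -0.785398 = 1.875000
ω = Δθ/dt = 1.875000/2.5 = 0.7500
R = Δx/(sin θ' − sin θ) = 0.6667
v = R·ω = 0.6667·0.7500 = 0.5000

v = 0.5000, ω = 0.7500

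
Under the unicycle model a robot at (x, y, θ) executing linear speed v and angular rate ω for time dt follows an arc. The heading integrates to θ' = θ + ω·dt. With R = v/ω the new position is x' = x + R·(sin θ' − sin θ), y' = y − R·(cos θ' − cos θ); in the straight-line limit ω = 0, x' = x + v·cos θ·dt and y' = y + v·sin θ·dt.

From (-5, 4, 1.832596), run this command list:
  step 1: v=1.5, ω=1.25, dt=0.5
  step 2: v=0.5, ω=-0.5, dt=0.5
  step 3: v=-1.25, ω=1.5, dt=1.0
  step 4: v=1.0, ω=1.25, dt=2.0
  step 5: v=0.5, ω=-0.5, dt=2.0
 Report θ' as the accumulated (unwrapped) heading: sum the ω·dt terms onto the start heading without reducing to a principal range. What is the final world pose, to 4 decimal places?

step 1: θ'=2.4576 (R=1.2000) → pose (-5.4008, 4.6195, 2.4576)
step 2: θ'=2.2076 (R=-1.0000) → pose (-5.5729, 4.7999, 2.2076)
step 3: θ'=3.7076 (R=-0.8333) → pose (-4.4561, 4.5921, 3.7076)
step 4: θ'=6.2076 (R=0.8000) → pose (-4.0875, 3.1191, 6.2076)
step 5: θ'=5.2076 (R=-1.0000) → pose (-3.2831, 2.5972, 5.2076)

(-3.2831, 2.5972, 5.2076)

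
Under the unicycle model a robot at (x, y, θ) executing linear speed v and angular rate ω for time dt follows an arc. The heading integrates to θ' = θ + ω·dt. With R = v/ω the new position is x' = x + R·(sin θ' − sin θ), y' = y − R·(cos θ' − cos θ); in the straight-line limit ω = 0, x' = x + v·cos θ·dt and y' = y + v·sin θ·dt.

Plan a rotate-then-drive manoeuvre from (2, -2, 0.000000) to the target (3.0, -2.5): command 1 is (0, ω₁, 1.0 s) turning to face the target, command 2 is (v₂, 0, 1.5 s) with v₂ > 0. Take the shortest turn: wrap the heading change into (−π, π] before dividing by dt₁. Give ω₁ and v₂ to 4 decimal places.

heading to target = atan2(-2.5−-2, 3−2) = -0.4636
Δθ = wrap(-0.4636 − 0.0000) = -0.4636; ω₁ = Δθ/dt₁ = -0.4636
distance = √((3−2)² + (-2.5−-2)²) = 1.1180; v₂ = distance/dt₂ = 0.7454

ω₁ = -0.4636, v₂ = 0.7454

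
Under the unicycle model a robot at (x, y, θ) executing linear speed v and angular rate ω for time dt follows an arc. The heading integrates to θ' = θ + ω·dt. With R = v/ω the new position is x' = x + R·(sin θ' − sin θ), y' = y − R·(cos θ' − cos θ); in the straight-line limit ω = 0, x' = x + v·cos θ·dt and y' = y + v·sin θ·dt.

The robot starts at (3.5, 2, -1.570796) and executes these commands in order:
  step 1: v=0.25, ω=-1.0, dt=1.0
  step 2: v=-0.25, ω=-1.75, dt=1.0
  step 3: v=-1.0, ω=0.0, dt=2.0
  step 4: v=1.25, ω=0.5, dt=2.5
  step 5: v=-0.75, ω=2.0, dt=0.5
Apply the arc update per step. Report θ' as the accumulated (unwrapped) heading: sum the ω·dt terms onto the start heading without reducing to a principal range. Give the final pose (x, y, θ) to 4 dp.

(2.1726, 1.6092, -2.0708)

step 1: θ'=-2.5708 (R=-0.2500) → pose (3.3851, 1.7896, -2.5708)
step 2: θ'=-4.3208 (R=0.1429) → pose (3.5943, 1.7239, -4.3208)
step 3: θ'=-4.3208 (straight) → pose (4.3576, -0.1247, -4.3208)
step 4: θ'=-3.0708 (R=2.5000) → pose (1.8700, 1.4149, -3.0708)
step 5: θ'=-2.0708 (R=-0.3750) → pose (2.1726, 1.6092, -2.0708)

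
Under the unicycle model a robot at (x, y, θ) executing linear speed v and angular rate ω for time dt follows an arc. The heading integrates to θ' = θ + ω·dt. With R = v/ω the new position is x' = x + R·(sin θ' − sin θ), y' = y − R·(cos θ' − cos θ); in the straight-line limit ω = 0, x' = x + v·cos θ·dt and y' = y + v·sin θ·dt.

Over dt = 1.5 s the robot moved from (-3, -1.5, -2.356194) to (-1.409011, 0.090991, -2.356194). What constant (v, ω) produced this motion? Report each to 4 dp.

Δθ = -2.356194 − -2.356194 = 0.000000
ω = Δθ/dt = 0.000000/1.5 = 0.0000
ω = 0 → v = (Δx·cos θ + Δy·sin θ)/dt = -1.5000

v = -1.5000, ω = 0.0000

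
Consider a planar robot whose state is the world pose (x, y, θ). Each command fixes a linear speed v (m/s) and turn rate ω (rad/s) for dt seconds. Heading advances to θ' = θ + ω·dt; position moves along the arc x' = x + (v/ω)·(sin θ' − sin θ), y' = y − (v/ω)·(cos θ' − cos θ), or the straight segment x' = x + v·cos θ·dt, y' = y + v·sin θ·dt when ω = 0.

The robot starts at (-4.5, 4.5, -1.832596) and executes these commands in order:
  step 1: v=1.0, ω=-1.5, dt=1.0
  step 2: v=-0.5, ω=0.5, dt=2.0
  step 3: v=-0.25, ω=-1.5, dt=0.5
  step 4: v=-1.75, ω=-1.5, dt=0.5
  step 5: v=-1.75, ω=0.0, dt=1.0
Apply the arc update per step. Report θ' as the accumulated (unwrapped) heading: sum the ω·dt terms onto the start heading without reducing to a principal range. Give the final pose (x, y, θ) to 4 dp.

step 1: θ'=-3.3326 (R=-0.6667) → pose (-5.2705, 4.0180, -3.3326)
step 2: θ'=-2.3326 (R=-1.0000) → pose (-4.3571, 4.3096, -2.3326)
step 3: θ'=-3.0826 (R=0.1667) → pose (-4.2463, 4.3609, -3.0826)
step 4: θ'=-3.8326 (R=1.1667) → pose (-3.4340, 4.0953, -3.8326)
step 5: θ'=-3.8326 (straight) → pose (-2.0854, 2.9800, -3.8326)

(-2.0854, 2.9800, -3.8326)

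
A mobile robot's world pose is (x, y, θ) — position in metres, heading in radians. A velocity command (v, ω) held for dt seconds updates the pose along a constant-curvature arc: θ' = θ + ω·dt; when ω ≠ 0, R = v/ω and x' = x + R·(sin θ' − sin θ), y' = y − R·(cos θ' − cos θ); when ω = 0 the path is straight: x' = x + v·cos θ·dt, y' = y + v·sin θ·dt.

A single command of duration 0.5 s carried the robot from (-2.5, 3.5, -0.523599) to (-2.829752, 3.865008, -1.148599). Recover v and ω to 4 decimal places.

v = -1.0000, ω = -1.2500

Δθ = -1.148599 − -0.523599 = -0.625000
ω = Δθ/dt = -0.625000/0.5 = -1.2500
R = −Δy/(cos θ' − cos θ) = 0.8000
v = R·ω = 0.8000·-1.2500 = -1.0000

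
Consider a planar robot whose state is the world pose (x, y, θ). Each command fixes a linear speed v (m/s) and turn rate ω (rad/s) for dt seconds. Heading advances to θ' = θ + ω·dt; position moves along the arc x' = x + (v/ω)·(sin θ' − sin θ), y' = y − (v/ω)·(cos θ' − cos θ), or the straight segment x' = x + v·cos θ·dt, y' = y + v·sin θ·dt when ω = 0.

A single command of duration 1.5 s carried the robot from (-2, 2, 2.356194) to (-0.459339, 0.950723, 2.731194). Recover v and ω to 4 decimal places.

Δθ = 2.731194 − 2.356194 = 0.375000
ω = Δθ/dt = 0.375000/1.5 = 0.2500
R = Δx/(sin θ' − sin θ) = -5.0000
v = R·ω = -5.0000·0.2500 = -1.2500

v = -1.2500, ω = 0.2500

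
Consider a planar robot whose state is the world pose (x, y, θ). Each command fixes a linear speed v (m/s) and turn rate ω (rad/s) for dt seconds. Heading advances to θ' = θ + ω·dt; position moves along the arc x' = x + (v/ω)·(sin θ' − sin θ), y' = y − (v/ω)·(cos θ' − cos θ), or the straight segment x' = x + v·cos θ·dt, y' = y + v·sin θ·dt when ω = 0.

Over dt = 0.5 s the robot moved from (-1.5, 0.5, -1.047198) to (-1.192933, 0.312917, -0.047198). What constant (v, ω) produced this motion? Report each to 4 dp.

v = 0.7500, ω = 2.0000

Δθ = -0.047198 − -1.047198 = 1.000000
ω = Δθ/dt = 1.000000/0.5 = 2.0000
R = Δx/(sin θ' − sin θ) = 0.3750
v = R·ω = 0.3750·2.0000 = 0.7500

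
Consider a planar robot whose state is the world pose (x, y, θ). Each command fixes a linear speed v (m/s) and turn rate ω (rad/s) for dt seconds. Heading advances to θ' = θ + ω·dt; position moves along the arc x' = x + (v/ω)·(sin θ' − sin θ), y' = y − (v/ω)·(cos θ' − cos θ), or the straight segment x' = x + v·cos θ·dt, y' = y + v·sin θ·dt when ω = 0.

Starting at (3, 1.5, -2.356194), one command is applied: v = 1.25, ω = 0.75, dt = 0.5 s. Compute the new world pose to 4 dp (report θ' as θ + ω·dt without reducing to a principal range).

(2.6502, 0.9864, -1.9812)

θ' = -2.3562 + 0.75·0.5 = -1.9812
R = v/ω = 1.25/0.75 = 1.6667
x' = 3 + 1.6667·(sin -1.9812 − sin -2.3562) = 2.6502
y' = 1.5 − 1.6667·(cos -1.9812 − cos -2.3562) = 0.9864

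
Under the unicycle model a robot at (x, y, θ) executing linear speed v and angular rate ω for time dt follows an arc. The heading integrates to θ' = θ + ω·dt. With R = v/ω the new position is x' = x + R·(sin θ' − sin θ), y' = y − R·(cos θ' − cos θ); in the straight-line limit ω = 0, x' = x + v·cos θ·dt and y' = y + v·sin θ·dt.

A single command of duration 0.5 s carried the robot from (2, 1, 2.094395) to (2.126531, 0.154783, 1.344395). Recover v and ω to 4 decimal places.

Δθ = 1.344395 − 2.094395 = -0.750000
ω = Δθ/dt = -0.750000/0.5 = -1.5000
R = −Δy/(cos θ' − cos θ) = 1.1667
v = R·ω = 1.1667·-1.5000 = -1.7500

v = -1.7500, ω = -1.5000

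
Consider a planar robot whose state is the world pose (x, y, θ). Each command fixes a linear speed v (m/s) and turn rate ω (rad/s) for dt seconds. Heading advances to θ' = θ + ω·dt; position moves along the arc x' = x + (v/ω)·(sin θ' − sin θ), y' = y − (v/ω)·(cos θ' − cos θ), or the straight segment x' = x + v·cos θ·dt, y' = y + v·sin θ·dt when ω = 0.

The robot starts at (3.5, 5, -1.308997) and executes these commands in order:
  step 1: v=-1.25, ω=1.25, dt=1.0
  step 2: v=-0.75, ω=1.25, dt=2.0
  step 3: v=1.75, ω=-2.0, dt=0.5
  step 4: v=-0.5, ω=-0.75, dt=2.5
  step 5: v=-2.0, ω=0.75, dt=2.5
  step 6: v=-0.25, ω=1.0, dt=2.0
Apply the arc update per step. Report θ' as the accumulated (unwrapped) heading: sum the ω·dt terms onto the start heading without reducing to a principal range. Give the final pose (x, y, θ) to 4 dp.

(-2.5180, 2.5999, 3.4410)

step 1: θ'=-0.0590 (R=-1.0000) → pose (2.5930, 5.7394, -0.0590)
step 2: θ'=2.4410 (R=-0.6000) → pose (2.1709, 4.6818, 2.4410)
step 3: θ'=1.4410 (R=-0.8750) → pose (1.8673, 5.4640, 1.4410)
step 4: θ'=-0.4340 (R=0.6667) → pose (0.9259, 4.9454, -0.4340)
step 5: θ'=1.4410 (R=-2.6667) → pose (-2.8397, 2.8711, 1.4410)
step 6: θ'=3.4410 (R=-0.2500) → pose (-2.5180, 2.5999, 3.4410)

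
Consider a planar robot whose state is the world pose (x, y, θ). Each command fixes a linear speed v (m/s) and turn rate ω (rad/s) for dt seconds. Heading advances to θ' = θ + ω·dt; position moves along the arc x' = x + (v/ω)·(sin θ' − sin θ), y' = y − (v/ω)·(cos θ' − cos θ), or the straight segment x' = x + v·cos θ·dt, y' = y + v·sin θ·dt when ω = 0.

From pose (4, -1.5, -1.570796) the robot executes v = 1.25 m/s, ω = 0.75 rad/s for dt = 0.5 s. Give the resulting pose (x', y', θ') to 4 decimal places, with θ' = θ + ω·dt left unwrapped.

θ' = -1.5708 + 0.75·0.5 = -1.1958
R = v/ω = 1.25/0.75 = 1.6667
x' = 4 + 1.6667·(sin -1.1958 − sin -1.5708) = 4.1158
y' = -1.5 − 1.6667·(cos -1.1958 − cos -1.5708) = -2.1105

(4.1158, -2.1105, -1.1958)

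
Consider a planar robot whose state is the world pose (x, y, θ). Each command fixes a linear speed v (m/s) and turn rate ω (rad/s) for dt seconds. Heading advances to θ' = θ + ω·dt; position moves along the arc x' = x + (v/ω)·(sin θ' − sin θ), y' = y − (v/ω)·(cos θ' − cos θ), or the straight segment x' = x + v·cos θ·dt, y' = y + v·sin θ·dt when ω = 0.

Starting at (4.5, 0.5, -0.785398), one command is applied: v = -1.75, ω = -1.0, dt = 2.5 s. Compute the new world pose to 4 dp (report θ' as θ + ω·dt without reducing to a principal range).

θ' = -0.7854 + -1.0·2.5 = -3.2854
R = v/ω = -1.75/-1.0 = 1.7500
x' = 4.5 + 1.7500·(sin -3.2854 − sin -0.7854) = 5.9882
y' = 0.5 − 1.7500·(cos -3.2854 − cos -0.7854) = 3.4694

(5.9882, 3.4694, -3.2854)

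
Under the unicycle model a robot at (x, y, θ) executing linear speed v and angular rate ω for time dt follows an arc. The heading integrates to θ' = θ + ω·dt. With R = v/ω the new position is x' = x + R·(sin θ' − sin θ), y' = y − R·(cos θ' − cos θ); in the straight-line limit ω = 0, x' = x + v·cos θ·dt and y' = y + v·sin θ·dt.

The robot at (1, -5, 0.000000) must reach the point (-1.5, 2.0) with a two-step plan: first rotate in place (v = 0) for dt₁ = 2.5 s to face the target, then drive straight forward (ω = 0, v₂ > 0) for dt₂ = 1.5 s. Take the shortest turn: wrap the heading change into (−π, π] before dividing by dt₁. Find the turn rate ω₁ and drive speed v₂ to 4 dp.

heading to target = atan2(2−-5, -1.5−1) = 1.9138
Δθ = wrap(1.9138 − 0.0000) = 1.9138; ω₁ = Δθ/dt₁ = 0.7655
distance = √((-1.5−1)² + (2−-5)²) = 7.4330; v₂ = distance/dt₂ = 4.9554

ω₁ = 0.7655, v₂ = 4.9554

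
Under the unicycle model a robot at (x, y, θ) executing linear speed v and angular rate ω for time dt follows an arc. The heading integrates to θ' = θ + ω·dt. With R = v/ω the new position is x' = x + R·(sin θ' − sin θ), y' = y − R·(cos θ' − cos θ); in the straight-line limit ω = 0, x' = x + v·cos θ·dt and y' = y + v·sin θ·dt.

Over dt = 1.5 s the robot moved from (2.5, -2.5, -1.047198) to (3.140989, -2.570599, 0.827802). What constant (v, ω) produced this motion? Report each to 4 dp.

v = 0.5000, ω = 1.2500

Δθ = 0.827802 − -1.047198 = 1.875000
ω = Δθ/dt = 1.875000/1.5 = 1.2500
R = Δx/(sin θ' − sin θ) = 0.4000
v = R·ω = 0.4000·1.2500 = 0.5000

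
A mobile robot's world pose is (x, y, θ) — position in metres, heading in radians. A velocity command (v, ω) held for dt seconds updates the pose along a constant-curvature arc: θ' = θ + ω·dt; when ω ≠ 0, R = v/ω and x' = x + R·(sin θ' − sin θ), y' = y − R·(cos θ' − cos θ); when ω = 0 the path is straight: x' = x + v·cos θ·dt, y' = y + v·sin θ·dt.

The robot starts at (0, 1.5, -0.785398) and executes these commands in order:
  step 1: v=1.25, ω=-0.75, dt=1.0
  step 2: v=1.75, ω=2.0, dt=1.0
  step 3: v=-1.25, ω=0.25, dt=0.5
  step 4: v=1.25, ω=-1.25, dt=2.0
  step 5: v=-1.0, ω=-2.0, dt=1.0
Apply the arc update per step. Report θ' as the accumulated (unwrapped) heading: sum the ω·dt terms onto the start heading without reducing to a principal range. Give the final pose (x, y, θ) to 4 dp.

(3.5318, -1.6565, -3.9104)

step 1: θ'=-1.5354 (R=-1.6667) → pose (0.4871, 0.3805, -1.5354)
step 2: θ'=0.4646 (R=0.8750) → pose (1.7536, -0.3708, 0.4646)
step 3: θ'=0.5896 (R=-5.0000) → pose (1.2138, -0.6850, 0.5896)
step 4: θ'=-1.9104 (R=-1.0000) → pose (2.7127, -1.8493, -1.9104)
step 5: θ'=-3.9104 (R=0.5000) → pose (3.5318, -1.6565, -3.9104)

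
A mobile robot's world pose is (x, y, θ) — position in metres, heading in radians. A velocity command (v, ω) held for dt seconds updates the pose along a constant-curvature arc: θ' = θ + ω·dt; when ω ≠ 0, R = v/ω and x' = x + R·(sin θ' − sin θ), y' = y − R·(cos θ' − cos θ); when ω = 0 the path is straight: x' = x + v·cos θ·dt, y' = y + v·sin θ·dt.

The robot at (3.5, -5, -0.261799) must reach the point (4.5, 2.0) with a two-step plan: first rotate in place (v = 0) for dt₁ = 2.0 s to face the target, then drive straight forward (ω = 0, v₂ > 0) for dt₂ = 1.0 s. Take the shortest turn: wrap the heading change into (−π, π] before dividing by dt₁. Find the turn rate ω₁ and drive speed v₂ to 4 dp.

heading to target = atan2(2−-5, 4.5−3.5) = 1.4289
Δθ = wrap(1.4289 − -0.2618) = 1.6907; ω₁ = Δθ/dt₁ = 0.8453
distance = √((4.5−3.5)² + (2−-5)²) = 7.0711; v₂ = distance/dt₂ = 7.0711

ω₁ = 0.8453, v₂ = 7.0711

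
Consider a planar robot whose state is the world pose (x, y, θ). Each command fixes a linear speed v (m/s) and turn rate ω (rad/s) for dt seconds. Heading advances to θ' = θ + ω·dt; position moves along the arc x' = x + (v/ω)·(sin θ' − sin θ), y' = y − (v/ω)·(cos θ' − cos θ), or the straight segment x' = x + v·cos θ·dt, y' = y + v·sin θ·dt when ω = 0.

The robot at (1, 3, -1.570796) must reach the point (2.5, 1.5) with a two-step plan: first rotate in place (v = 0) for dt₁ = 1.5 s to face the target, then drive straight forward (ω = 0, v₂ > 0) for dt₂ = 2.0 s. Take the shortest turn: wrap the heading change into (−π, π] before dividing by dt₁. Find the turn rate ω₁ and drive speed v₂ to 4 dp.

heading to target = atan2(1.5−3, 2.5−1) = -0.7854
Δθ = wrap(-0.7854 − -1.5708) = 0.7854; ω₁ = Δθ/dt₁ = 0.5236
distance = √((2.5−1)² + (1.5−3)²) = 2.1213; v₂ = distance/dt₂ = 1.0607

ω₁ = 0.5236, v₂ = 1.0607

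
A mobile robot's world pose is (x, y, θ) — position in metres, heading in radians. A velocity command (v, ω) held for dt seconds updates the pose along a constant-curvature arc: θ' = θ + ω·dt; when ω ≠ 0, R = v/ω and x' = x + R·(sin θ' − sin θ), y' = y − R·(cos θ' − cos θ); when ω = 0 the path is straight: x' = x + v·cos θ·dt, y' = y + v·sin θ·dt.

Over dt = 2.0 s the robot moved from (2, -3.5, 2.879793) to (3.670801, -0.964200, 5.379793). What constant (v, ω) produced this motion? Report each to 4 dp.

v = -2.0000, ω = 1.2500

Δθ = 5.379793 − 2.879793 = 2.500000
ω = Δθ/dt = 2.500000/2.0 = 1.2500
R = −Δy/(cos θ' − cos θ) = -1.6000
v = R·ω = -1.6000·1.2500 = -2.0000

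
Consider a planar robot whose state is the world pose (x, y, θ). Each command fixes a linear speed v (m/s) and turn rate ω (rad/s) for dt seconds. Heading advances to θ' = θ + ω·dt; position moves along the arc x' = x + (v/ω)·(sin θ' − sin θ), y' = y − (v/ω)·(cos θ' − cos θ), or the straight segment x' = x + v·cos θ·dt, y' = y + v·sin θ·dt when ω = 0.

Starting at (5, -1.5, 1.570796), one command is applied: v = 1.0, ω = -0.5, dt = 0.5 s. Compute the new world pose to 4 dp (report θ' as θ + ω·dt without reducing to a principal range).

(5.0622, -1.0052, 1.3208)

θ' = 1.5708 + -0.5·0.5 = 1.3208
R = v/ω = 1.0/-0.5 = -2.0000
x' = 5 + -2.0000·(sin 1.3208 − sin 1.5708) = 5.0622
y' = -1.5 − -2.0000·(cos 1.3208 − cos 1.5708) = -1.0052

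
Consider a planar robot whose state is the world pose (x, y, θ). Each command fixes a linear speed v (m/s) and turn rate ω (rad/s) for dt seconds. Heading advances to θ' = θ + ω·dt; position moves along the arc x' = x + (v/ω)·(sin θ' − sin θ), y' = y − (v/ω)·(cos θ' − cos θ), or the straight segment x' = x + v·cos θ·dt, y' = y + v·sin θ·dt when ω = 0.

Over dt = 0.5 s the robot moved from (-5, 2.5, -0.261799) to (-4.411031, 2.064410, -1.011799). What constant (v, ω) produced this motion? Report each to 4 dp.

Δθ = -1.011799 − -0.261799 = -0.750000
ω = Δθ/dt = -0.750000/0.5 = -1.5000
R = Δx/(sin θ' − sin θ) = -1.0000
v = R·ω = -1.0000·-1.5000 = 1.5000

v = 1.5000, ω = -1.5000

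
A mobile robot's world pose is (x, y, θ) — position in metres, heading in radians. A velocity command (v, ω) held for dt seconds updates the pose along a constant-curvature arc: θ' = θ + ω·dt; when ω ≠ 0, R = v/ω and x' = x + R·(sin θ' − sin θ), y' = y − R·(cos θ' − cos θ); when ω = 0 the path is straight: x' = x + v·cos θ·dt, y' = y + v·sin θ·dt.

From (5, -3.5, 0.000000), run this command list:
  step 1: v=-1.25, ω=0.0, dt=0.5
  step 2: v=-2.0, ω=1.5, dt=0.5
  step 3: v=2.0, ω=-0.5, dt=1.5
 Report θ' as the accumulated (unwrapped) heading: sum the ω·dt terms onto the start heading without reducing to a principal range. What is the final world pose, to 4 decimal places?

(6.1927, -2.7845, 0.0000)

step 1: θ'=0.0000 (straight) → pose (4.3750, -3.5000, 0.0000)
step 2: θ'=0.7500 (R=-1.3333) → pose (3.4661, -3.8577, 0.7500)
step 3: θ'=0.0000 (R=-4.0000) → pose (6.1927, -2.7845, 0.0000)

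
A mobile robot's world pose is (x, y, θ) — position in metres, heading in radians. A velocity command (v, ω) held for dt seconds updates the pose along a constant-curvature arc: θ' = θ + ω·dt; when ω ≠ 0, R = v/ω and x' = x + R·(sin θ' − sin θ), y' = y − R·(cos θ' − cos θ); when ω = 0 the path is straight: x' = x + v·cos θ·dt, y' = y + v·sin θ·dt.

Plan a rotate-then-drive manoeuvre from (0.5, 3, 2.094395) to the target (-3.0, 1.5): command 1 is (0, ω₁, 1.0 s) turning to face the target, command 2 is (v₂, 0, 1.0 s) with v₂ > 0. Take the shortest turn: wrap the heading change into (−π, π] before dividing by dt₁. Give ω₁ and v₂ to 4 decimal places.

ω₁ = 1.4521, v₂ = 3.8079

heading to target = atan2(1.5−3, -3−0.5) = -2.7367
Δθ = wrap(-2.7367 − 2.0944) = 1.4521; ω₁ = Δθ/dt₁ = 1.4521
distance = √((-3−0.5)² + (1.5−3)²) = 3.8079; v₂ = distance/dt₂ = 3.8079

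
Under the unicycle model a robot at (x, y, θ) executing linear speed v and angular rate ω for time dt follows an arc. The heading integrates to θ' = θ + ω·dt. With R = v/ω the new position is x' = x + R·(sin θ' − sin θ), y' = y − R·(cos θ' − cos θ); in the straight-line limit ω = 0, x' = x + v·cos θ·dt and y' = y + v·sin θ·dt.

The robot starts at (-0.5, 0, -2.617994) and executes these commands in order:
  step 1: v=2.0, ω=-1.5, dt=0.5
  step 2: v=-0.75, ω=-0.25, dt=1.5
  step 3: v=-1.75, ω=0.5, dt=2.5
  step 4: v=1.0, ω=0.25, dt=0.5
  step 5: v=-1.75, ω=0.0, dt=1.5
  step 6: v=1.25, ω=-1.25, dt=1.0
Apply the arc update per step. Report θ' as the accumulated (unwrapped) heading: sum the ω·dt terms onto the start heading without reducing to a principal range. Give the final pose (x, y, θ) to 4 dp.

(3.9946, 0.8370, -3.6180)

step 1: θ'=-3.3680 (R=-1.3333) → pose (-1.4660, -0.1446, -3.3680)
step 2: θ'=-3.7430 (R=3.0000) → pose (-0.4420, -0.5944, -3.7430)
step 3: θ'=-2.4930 (R=-3.5000) → pose (3.6526, -0.4978, -2.4930)
step 4: θ'=-2.3680 (R=4.0000) → pose (3.2740, -0.8239, -2.3680)
step 5: θ'=-2.3680 (straight) → pose (5.1519, 1.0102, -2.3680)
step 6: θ'=-3.6180 (R=-1.0000) → pose (3.9946, 0.8370, -3.6180)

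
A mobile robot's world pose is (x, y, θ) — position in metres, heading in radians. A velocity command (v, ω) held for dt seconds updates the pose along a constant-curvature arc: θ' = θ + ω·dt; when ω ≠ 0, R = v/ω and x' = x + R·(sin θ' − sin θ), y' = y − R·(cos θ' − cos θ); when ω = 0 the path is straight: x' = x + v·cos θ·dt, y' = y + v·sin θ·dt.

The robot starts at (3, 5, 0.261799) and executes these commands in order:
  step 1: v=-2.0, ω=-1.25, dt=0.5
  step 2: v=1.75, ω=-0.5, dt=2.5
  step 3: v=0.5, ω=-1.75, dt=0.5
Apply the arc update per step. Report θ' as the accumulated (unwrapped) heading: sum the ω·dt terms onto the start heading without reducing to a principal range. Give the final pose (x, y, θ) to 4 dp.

(4.1591, 1.4151, -2.4882)

step 1: θ'=-0.3632 (R=1.6000) → pose (2.0175, 5.0499, -0.3632)
step 2: θ'=-1.6132 (R=-3.5000) → pose (4.2709, 1.6298, -1.6132)
step 3: θ'=-2.4882 (R=-0.2857) → pose (4.1591, 1.4151, -2.4882)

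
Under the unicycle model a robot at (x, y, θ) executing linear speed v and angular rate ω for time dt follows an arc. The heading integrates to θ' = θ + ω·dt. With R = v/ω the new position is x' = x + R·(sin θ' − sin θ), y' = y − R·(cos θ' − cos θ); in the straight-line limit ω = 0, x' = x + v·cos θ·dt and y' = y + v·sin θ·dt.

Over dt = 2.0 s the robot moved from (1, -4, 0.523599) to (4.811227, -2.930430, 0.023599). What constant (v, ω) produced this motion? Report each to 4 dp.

v = 2.0000, ω = -0.2500

Δθ = 0.023599 − 0.523599 = -0.500000
ω = Δθ/dt = -0.500000/2.0 = -0.2500
R = Δx/(sin θ' − sin θ) = -8.0000
v = R·ω = -8.0000·-0.2500 = 2.0000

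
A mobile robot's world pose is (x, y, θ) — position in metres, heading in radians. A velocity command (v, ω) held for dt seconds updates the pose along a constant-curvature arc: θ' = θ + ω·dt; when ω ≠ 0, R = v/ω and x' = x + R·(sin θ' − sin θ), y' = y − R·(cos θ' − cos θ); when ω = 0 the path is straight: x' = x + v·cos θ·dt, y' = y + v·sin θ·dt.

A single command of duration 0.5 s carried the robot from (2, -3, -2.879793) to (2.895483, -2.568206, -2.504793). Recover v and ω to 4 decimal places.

Δθ = -2.504793 − -2.879793 = 0.375000
ω = Δθ/dt = 0.375000/0.5 = 0.7500
R = Δx/(sin θ' − sin θ) = -2.6667
v = R·ω = -2.6667·0.7500 = -2.0000

v = -2.0000, ω = 0.7500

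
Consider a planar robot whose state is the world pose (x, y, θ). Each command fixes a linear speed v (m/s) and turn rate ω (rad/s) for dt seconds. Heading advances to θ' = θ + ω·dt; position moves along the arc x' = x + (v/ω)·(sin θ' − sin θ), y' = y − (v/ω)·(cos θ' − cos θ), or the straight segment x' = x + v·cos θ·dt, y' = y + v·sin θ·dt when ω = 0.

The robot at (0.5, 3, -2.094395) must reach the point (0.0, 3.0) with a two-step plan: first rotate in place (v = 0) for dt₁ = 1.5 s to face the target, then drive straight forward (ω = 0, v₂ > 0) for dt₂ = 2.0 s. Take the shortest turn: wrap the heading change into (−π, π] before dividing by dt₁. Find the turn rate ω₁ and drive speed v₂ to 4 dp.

heading to target = atan2(3−3, 0−0.5) = 3.1416
Δθ = wrap(3.1416 − -2.0944) = -1.0472; ω₁ = Δθ/dt₁ = -0.6981
distance = √((0−0.5)² + (3−3)²) = 0.5000; v₂ = distance/dt₂ = 0.2500

ω₁ = -0.6981, v₂ = 0.2500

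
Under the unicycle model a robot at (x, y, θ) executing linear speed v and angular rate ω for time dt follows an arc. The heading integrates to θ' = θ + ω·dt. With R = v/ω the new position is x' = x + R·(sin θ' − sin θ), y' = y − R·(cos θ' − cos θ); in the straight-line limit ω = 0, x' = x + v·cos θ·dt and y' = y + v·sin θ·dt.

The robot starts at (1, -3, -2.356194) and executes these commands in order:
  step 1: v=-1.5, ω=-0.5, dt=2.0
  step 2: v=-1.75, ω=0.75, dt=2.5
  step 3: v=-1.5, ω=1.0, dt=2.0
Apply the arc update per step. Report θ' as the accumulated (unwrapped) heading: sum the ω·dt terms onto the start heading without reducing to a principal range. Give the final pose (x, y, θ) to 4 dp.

step 1: θ'=-3.3562 (R=3.0000) → pose (3.7602, -2.1901, -3.3562)
step 2: θ'=-1.4812 (R=-2.3333) → pose (6.5811, 0.2985, -1.4812)
step 3: θ'=0.5188 (R=-1.5000) → pose (4.3433, 1.4669, 0.5188)

(4.3433, 1.4669, 0.5188)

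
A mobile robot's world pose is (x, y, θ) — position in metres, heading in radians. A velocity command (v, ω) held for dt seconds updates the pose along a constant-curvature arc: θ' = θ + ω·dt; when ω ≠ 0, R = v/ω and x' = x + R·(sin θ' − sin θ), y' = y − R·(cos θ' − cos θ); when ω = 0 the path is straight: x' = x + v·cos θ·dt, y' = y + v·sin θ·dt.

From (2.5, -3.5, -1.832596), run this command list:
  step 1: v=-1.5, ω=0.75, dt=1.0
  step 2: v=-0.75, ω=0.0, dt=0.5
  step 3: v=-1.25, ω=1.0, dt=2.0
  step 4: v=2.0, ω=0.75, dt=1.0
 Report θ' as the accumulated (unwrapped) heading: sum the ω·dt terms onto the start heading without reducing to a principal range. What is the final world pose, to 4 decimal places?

(0.5989, 0.3387, 1.6674)

step 1: θ'=-1.0826 (R=-2.0000) → pose (2.3345, -2.0443, -1.0826)
step 2: θ'=-1.0826 (straight) → pose (2.1586, -1.7131, -1.0826)
step 3: θ'=0.9174 (R=-1.2500) → pose (0.0621, -1.5395, 0.9174)
step 4: θ'=1.6674 (R=2.6667) → pose (0.5989, 0.3387, 1.6674)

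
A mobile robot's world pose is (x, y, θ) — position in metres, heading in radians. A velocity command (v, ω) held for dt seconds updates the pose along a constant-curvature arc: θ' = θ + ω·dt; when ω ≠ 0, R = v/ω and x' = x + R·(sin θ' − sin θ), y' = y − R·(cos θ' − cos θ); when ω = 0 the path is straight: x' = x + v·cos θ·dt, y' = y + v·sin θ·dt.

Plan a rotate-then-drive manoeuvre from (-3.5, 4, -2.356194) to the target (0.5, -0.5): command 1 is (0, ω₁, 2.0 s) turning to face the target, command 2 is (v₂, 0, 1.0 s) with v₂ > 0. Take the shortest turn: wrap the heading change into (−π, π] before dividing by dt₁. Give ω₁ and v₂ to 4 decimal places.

ω₁ = 0.7560, v₂ = 6.0208

heading to target = atan2(-0.5−4, 0.5−-3.5) = -0.8442
Δθ = wrap(-0.8442 − -2.3562) = 1.5120; ω₁ = Δθ/dt₁ = 0.7560
distance = √((0.5−-3.5)² + (-0.5−4)²) = 6.0208; v₂ = distance/dt₂ = 6.0208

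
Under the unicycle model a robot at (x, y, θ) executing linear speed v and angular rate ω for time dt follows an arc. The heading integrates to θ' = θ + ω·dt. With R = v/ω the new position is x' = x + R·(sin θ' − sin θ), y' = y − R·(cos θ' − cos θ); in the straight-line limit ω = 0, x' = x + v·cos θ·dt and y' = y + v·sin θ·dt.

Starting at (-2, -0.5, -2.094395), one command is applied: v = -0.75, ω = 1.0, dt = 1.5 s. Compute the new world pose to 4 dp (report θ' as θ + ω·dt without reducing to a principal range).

θ' = -2.0944 + 1.0·1.5 = -0.5944
R = v/ω = -0.75/1.0 = -0.7500
x' = -2 + -0.7500·(sin -0.5944 − sin -2.0944) = -2.2295
y' = -0.5 − -0.7500·(cos -0.5944 − cos -2.0944) = 0.4964

(-2.2295, 0.4964, -0.5944)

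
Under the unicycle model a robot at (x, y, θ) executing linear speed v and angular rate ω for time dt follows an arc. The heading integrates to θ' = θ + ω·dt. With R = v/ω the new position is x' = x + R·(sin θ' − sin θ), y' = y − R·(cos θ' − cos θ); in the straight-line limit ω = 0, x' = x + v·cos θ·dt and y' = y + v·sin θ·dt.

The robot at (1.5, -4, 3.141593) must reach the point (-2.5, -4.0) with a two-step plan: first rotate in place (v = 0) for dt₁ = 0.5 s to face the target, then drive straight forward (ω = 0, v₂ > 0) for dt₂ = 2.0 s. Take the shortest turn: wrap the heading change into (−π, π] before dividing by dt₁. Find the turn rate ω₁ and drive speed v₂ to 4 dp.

heading to target = atan2(-4−-4, -2.5−1.5) = 3.1416
Δθ = wrap(3.1416 − 3.1416) = 0.0000; ω₁ = Δθ/dt₁ = 0.0000
distance = √((-2.5−1.5)² + (-4−-4)²) = 4.0000; v₂ = distance/dt₂ = 2.0000

ω₁ = 0.0000, v₂ = 2.0000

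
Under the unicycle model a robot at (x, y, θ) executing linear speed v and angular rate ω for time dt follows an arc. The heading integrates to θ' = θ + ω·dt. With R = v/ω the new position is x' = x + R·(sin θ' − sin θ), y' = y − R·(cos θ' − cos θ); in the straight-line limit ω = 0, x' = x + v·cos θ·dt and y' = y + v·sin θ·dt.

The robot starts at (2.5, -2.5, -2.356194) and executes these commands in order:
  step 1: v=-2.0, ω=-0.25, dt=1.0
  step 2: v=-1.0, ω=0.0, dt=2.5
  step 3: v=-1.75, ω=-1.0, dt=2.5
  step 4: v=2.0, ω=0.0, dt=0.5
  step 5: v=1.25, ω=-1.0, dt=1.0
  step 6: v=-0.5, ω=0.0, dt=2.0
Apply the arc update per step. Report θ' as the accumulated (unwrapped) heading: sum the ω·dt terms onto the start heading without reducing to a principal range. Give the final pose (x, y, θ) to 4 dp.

(9.0680, -0.6792, -6.1062)

step 1: θ'=-2.6062 (R=8.0000) → pose (4.0754, -1.2763, -2.6062)
step 2: θ'=-2.6062 (straight) → pose (6.2255, -0.0009, -2.6062)
step 3: θ'=-5.1062 (R=1.7500) → pose (8.7344, -2.1775, -5.1062)
step 4: θ'=-5.1062 (straight) → pose (9.1181, -1.2540, -5.1062)
step 5: θ'=-6.1062 (R=-1.2500) → pose (10.0524, -0.5032, -6.1062)
step 6: θ'=-6.1062 (straight) → pose (9.0680, -0.6792, -6.1062)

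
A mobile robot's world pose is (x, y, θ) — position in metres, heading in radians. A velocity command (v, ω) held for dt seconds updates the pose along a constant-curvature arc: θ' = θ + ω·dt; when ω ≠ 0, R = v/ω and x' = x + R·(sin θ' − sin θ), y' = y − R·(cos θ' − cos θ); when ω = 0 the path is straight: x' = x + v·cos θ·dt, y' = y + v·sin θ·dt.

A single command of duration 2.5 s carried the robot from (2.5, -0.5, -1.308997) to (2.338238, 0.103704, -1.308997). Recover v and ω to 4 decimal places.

Δθ = -1.308997 − -1.308997 = 0.000000
ω = Δθ/dt = 0.000000/2.5 = 0.0000
ω = 0 → v = (Δx·cos θ + Δy·sin θ)/dt = -0.2500

v = -0.2500, ω = 0.0000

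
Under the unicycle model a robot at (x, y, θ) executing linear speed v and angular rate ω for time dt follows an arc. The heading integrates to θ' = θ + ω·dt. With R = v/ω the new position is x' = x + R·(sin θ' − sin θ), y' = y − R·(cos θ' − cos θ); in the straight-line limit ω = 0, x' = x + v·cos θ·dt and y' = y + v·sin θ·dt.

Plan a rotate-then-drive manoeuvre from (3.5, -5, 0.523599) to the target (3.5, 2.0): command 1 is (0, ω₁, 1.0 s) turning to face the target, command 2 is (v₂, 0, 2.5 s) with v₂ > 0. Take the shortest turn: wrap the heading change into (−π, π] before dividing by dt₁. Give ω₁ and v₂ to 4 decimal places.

heading to target = atan2(2−-5, 3.5−3.5) = 1.5708
Δθ = wrap(1.5708 − 0.5236) = 1.0472; ω₁ = Δθ/dt₁ = 1.0472
distance = √((3.5−3.5)² + (2−-5)²) = 7.0000; v₂ = distance/dt₂ = 2.8000

ω₁ = 1.0472, v₂ = 2.8000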